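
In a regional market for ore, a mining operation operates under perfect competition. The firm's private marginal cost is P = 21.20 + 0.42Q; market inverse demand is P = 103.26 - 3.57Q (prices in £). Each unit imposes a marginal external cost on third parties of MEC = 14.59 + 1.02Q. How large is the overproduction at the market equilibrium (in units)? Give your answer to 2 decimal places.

Market equilibrium (private): 21.20 + 0.42Q = 103.26 - 3.57Q → Q_m = 20.5664.
Social marginal cost = private MC + MEC = 35.79 + 1.44Q.
Set SMC = demand: 35.79 + 1.44Q = 103.26 - 3.57Q → Q* = 13.4671.
Gap = |20.5664 − 13.4671| = 7.0993.

7.10 units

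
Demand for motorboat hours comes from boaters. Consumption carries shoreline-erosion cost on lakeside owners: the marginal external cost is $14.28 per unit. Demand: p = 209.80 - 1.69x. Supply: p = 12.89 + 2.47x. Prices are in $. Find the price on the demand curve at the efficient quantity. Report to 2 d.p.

P = $135.61

Social marginal benefit = demand − MEC = 195.52 - 1.69x.
Set SMB = MC: 195.52 - 1.69x = 12.89 + 2.47x → x* = 43.9014.
Consumer price on the demand curve at x*: 209.80 − 1.69×43.9014 = 135.6066.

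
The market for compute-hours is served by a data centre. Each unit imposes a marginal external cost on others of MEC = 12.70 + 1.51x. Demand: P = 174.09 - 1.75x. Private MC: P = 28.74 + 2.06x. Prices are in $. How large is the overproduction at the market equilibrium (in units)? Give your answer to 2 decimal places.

13.22 units

Market equilibrium (private): 28.74 + 2.06x = 174.09 - 1.75x → x_m = 38.1496.
Social marginal cost = private MC + MEC = 41.44 + 3.57x.
Set SMC = demand: 41.44 + 3.57x = 174.09 - 1.75x → x* = 24.9342.
Gap = |38.1496 − 24.9342| = 13.2154.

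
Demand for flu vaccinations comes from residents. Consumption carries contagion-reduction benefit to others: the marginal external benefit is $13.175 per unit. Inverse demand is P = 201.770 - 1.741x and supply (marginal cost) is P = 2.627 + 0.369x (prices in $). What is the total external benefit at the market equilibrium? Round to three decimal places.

$1243.464

Market equilibrium (private): 2.627 + 0.369x = 201.770 - 1.741x → x_m = 94.3806.
Total external benefit = MEB × x_m = 13.175 × 94.3806 = 1243.4644.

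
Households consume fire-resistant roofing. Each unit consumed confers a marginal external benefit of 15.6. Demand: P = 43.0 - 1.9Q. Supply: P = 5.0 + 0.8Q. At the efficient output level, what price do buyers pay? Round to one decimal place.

P = 5.3

Social marginal benefit = demand + MEB = 58.6 - 1.9Q.
Set SMB = MC: 58.6 - 1.9Q = 5.0 + 0.8Q → Q* = 19.8519.
Consumer price on the demand curve at Q*: 43.0 − 1.9×19.8519 = 5.2814.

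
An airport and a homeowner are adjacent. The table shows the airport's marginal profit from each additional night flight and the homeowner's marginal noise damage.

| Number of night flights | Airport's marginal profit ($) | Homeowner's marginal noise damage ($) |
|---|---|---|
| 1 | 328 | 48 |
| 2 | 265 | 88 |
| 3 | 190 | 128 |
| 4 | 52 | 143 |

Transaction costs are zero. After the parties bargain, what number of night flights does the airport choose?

3

Bargaining reaches the level where marginal profit last exceeds marginal noise damage.
That holds through level 3 (190 ≥ 128) but not at 4 (52 < 143).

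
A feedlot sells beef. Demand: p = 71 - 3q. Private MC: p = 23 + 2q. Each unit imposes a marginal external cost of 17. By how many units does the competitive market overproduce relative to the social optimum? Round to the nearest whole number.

Market equilibrium (private): 23 + 2q = 71 - 3q → q_m = 9.6000.
Social marginal cost = private MC + MEC = 40 + 2q.
Set SMC = demand: 40 + 2q = 71 - 3q → q* = 6.2000.
Gap = |9.6000 − 6.2000| = 3.4000.

3 units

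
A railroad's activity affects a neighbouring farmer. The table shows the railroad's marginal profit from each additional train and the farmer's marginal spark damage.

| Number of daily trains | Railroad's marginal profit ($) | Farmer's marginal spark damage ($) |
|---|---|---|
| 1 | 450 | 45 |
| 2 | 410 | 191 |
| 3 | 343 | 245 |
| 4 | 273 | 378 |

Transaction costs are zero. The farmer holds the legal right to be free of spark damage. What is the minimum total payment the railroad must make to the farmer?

Efficient level: marginal profit ≥ marginal spark damage through level 3, so k* = 3.
With the farmer holding the right, the railroad must at least compensate total damage at k*: 45 + 191 + 245 = 481.

$481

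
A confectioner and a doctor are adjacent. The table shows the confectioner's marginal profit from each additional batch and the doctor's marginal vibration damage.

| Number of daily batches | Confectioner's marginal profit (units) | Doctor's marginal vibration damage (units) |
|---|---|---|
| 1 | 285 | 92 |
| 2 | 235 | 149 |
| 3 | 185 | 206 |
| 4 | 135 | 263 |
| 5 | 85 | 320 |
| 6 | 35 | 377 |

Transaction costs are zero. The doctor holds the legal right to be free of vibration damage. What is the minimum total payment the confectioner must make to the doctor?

Efficient level: marginal profit ≥ marginal vibration damage through level 2, so k* = 2.
With the doctor holding the right, the confectioner must at least compensate total damage at k*: 92 + 149 = 241.

241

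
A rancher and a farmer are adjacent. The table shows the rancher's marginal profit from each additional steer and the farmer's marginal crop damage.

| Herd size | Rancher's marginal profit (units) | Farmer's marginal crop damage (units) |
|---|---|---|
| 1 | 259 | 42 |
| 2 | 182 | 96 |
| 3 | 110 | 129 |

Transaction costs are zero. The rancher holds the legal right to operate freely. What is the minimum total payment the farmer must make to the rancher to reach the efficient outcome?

110

Left alone the rancher would choose level 3 (marginal profit stays positive).
Efficient level: k* = 2 (marginal profit ≥ marginal crop damage through 2).
The farmer must at least cover the rancher's forgone profit from cutting 3→2: 110 = 110.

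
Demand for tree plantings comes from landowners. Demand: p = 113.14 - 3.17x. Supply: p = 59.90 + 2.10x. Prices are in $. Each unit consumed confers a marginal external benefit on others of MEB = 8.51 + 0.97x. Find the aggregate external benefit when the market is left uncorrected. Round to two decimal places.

Market equilibrium (private): 59.90 + 2.10x = 113.14 - 3.17x → x_m = 10.1025.
Total external benefit = ∫₀^{x_m} (8.51 + 0.97x) dx = 8.51×10.1025 + ½×0.97×10.1025² = 135.4716.

$135.47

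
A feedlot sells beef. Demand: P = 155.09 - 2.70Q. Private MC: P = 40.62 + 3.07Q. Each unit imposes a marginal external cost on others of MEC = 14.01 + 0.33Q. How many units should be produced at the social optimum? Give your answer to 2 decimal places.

Q* = 16.47

Social marginal cost = private MC + MEC = 54.63 + 3.40Q.
Set SMC = demand: 54.63 + 3.40Q = 155.09 - 2.70Q → Q* = 16.4689.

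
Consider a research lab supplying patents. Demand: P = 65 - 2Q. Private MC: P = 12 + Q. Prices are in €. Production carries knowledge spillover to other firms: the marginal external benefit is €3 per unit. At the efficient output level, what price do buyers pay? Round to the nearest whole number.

P = €28

Social marginal cost = private MC − MEB = 9 + Q.
Set SMC = demand: 9 + Q = 65 - 2Q → Q* = 18.6667.
Consumer price on the demand curve at Q*: 65 − 2×18.6667 = 27.6666.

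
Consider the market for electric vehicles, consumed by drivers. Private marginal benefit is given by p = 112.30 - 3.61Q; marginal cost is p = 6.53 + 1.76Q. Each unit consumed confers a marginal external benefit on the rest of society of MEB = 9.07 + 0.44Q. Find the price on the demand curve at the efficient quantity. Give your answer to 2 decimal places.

P = 28.21

Social marginal benefit = demand + MEB = 121.37 - 3.17Q.
Set SMB = MC: 121.37 - 3.17Q = 6.53 + 1.76Q → Q* = 23.2941.
Consumer price on the demand curve at Q*: 112.30 − 3.61×23.2941 = 28.2083.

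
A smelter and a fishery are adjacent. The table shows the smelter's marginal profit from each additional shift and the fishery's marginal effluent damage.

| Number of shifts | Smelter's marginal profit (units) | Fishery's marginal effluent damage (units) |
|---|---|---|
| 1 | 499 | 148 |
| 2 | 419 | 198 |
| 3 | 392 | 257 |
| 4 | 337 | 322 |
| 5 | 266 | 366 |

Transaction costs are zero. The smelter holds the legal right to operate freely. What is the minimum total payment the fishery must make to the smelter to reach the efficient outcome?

Left alone the smelter would choose level 5 (marginal profit stays positive).
Efficient level: k* = 4 (marginal profit ≥ marginal effluent damage through 4).
The fishery must at least cover the smelter's forgone profit from cutting 5→4: 266 = 266.

266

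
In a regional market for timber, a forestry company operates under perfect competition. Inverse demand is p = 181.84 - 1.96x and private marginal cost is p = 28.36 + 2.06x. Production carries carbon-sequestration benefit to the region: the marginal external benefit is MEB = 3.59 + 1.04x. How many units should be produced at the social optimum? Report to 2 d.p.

Social marginal cost = private MC − MEB = 24.77 + 1.02x.
Set SMC = demand: 24.77 + 1.02x = 181.84 - 1.96x → x* = 52.7081.

x* = 52.71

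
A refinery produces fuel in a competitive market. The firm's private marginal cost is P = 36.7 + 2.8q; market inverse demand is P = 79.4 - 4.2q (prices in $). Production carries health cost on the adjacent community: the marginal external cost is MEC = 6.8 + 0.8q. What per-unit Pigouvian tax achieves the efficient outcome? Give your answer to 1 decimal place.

Social marginal cost = private MC + MEC = 43.5 + 3.6q.
Set SMC = demand: 43.5 + 3.6q = 79.4 - 4.2q → q* = 4.6026.
The Pigouvian tax equals MEC at q*: 6.8 + 0.8×4.6026 = 10.4821.

tax = $10.5 per unit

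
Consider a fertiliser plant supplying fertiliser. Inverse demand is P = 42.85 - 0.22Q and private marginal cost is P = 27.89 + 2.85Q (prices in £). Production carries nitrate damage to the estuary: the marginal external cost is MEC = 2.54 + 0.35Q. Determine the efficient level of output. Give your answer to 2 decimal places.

Social marginal cost = private MC + MEC = 30.43 + 3.20Q.
Set SMC = demand: 30.43 + 3.20Q = 42.85 - 0.22Q → Q* = 3.6316.

Q* = 3.63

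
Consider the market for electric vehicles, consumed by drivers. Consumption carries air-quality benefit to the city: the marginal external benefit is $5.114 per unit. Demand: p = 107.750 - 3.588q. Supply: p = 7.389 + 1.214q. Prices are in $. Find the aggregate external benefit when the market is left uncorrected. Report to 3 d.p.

$106.882

Market equilibrium (private): 7.389 + 1.214q = 107.750 - 3.588q → q_m = 20.8998.
Total external benefit = MEB × q_m = 5.114 × 20.8998 = 106.8816.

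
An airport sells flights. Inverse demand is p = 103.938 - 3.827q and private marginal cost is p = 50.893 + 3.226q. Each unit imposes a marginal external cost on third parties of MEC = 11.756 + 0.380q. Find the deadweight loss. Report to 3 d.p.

Market equilibrium (private): 50.893 + 3.226q = 103.938 - 3.827q → q_m = 7.5209.
Social marginal cost = private MC + MEC = 62.649 + 3.606q.
Set SMC = demand: 62.649 + 3.606q = 103.938 - 3.827q → q* = 5.5548.
The loss is the area between SMC and demand from q* to q_m; with linear curves that's a triangle of height MEC(q_m).
DWL = ½ × 1.9661 × 14.6139 = 14.3662.

DWL = 14.366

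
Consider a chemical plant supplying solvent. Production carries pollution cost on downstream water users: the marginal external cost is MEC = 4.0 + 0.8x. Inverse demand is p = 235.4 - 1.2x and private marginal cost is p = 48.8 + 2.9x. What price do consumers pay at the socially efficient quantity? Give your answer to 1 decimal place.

Social marginal cost = private MC + MEC = 52.8 + 3.7x.
Set SMC = demand: 52.8 + 3.7x = 235.4 - 1.2x → x* = 37.2653.
Consumer price on the demand curve at x*: 235.4 − 1.2×37.2653 = 190.6816.

P = 190.7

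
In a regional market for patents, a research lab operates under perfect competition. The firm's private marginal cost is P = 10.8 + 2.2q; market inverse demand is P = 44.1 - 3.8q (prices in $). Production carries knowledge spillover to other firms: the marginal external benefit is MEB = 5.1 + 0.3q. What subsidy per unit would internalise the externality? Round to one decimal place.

Social marginal cost = private MC − MEB = 5.7 + 1.9q.
Set SMC = demand: 5.7 + 1.9q = 44.1 - 3.8q → q* = 6.7368.
The Pigouvian subsidy equals MEB at q*: 5.1 + 0.3×6.7368 = 7.1210.

subsidy = $7.1 per unit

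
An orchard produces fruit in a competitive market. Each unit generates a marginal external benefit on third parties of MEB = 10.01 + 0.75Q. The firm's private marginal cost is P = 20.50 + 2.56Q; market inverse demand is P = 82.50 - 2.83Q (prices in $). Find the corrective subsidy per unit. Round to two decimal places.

Social marginal cost = private MC − MEB = 10.49 + 1.81Q.
Set SMC = demand: 10.49 + 1.81Q = 82.50 - 2.83Q → Q* = 15.5194.
The Pigouvian subsidy equals MEB at Q*: 10.01 + 0.75×15.5194 = 21.6496.

subsidy = $21.65 per unit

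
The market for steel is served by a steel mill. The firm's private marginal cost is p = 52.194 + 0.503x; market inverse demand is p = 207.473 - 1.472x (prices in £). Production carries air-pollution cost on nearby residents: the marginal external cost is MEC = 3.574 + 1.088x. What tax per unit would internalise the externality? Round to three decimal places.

Social marginal cost = private MC + MEC = 55.768 + 1.591x.
Set SMC = demand: 55.768 + 1.591x = 207.473 - 1.472x → x* = 49.5282.
The Pigouvian tax equals MEC at x*: 3.574 + 1.088×49.5282 = 57.4607.

tax = £57.461 per unit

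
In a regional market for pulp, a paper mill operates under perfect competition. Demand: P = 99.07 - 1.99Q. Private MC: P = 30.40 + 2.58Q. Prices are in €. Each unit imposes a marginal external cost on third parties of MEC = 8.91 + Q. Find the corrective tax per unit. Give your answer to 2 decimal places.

Social marginal cost = private MC + MEC = 39.31 + 3.58Q.
Set SMC = demand: 39.31 + 3.58Q = 99.07 - 1.99Q → Q* = 10.7289.
The Pigouvian tax equals MEC at Q*: 8.91 + 1.00×10.7289 = 19.6389.

tax = €19.64 per unit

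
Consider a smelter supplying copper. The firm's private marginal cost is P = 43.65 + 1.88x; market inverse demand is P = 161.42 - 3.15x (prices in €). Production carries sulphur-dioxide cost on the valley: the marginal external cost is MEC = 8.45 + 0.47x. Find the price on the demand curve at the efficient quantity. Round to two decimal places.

Social marginal cost = private MC + MEC = 52.10 + 2.35x.
Set SMC = demand: 52.10 + 2.35x = 161.42 - 3.15x → x* = 19.8764.
Consumer price on the demand curve at x*: 161.42 − 3.15×19.8764 = 98.8093.

P = €98.81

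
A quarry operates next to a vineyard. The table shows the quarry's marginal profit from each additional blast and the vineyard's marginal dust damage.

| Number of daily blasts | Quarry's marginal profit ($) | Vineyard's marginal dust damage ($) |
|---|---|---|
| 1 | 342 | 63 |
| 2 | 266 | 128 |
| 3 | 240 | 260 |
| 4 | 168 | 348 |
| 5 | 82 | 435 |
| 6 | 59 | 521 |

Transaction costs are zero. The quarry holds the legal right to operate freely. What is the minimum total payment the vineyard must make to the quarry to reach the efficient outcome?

$549

Left alone the quarry would choose level 6 (marginal profit stays positive).
Efficient level: k* = 2 (marginal profit ≥ marginal dust damage through 2).
The vineyard must at least cover the quarry's forgone profit from cutting 6→2: 240 + 168 + 82 + 59 = 549.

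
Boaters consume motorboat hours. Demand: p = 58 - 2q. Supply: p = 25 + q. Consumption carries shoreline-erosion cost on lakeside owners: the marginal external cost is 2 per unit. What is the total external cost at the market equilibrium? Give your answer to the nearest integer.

22

Market equilibrium (private): 25 + q = 58 - 2q → q_m = 11.0000.
Total external cost = MEC × q_m = 2 × 11.0000 = 22.0000.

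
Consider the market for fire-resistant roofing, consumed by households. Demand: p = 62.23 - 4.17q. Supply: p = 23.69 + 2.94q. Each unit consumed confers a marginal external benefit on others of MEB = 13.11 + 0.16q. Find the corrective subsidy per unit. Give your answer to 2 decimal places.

subsidy = 14.30 per unit

Social marginal benefit = demand + MEB = 75.34 - 4.01q.
Set SMB = MC: 75.34 - 4.01q = 23.69 + 2.94q → q* = 7.4317.
The Pigouvian subsidy equals MEB at q*: 13.11 + 0.16×7.4317 = 14.2991.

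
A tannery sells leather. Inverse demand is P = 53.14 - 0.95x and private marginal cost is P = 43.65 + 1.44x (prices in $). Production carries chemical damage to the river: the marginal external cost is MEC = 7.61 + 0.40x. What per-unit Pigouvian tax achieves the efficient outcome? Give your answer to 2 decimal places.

tax = $7.88 per unit

Social marginal cost = private MC + MEC = 51.26 + 1.84x.
Set SMC = demand: 51.26 + 1.84x = 53.14 - 0.95x → x* = 0.6738.
The Pigouvian tax equals MEC at x*: 7.61 + 0.40×0.6738 = 7.8795.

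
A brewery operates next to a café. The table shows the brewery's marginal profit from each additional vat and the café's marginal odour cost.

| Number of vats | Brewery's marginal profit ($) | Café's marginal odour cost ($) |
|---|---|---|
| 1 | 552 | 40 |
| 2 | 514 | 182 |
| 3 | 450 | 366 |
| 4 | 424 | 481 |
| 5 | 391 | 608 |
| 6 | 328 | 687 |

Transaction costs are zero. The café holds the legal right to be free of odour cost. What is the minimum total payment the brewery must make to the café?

$588

Efficient level: marginal profit ≥ marginal odour cost through level 3, so k* = 3.
With the café holding the right, the brewery must at least compensate total damage at k*: 40 + 182 + 366 = 588.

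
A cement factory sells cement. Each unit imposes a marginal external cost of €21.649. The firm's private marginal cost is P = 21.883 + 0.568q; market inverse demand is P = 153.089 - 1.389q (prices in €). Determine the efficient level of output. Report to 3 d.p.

q* = 55.982

Social marginal cost = private MC + MEC = 43.532 + 0.568q.
Set SMC = demand: 43.532 + 0.568q = 153.089 - 1.389q → q* = 55.9821.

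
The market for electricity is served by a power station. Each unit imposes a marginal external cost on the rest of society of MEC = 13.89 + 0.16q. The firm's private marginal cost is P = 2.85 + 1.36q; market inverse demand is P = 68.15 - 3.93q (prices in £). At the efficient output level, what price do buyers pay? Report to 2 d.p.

P = £31.08

Social marginal cost = private MC + MEC = 16.74 + 1.52q.
Set SMC = demand: 16.74 + 1.52q = 68.15 - 3.93q → q* = 9.4330.
Consumer price on the demand curve at q*: 68.15 − 3.93×9.4330 = 31.0783.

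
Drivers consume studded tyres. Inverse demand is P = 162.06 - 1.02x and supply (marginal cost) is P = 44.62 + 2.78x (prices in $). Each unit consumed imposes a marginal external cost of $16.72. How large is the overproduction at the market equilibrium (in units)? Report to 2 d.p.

4.40 units

Market equilibrium (private): 44.62 + 2.78x = 162.06 - 1.02x → x_m = 30.9053.
Social marginal benefit = demand − MEC = 145.34 - 1.02x.
Set SMB = MC: 145.34 - 1.02x = 44.62 + 2.78x → x* = 26.5053.
Gap = |30.9053 − 26.5053| = 4.4000.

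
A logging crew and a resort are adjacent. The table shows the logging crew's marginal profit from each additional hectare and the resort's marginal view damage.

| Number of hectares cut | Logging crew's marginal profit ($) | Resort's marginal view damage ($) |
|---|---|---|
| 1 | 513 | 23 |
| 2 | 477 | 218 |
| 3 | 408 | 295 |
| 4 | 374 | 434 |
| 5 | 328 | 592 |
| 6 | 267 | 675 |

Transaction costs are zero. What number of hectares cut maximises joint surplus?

3

Bargaining reaches the level where marginal profit last exceeds marginal view damage.
That holds through level 3 (408 ≥ 295) but not at 4 (374 < 434).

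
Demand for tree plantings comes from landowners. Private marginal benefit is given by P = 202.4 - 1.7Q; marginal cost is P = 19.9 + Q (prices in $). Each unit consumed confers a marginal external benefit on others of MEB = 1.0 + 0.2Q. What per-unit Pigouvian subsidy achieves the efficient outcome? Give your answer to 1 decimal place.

subsidy = $15.7 per unit

Social marginal benefit = demand + MEB = 203.4 - 1.5Q.
Set SMB = MC: 203.4 - 1.5Q = 19.9 + Q → Q* = 73.4000.
The Pigouvian subsidy equals MEB at Q*: 1.0 + 0.2×73.4000 = 15.6800.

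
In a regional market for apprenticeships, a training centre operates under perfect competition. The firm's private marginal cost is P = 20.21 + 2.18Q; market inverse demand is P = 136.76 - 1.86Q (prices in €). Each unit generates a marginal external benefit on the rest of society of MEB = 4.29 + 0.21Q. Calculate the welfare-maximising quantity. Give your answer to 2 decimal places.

Social marginal cost = private MC − MEB = 15.92 + 1.97Q.
Set SMC = demand: 15.92 + 1.97Q = 136.76 - 1.86Q → Q* = 31.5509.

Q* = 31.55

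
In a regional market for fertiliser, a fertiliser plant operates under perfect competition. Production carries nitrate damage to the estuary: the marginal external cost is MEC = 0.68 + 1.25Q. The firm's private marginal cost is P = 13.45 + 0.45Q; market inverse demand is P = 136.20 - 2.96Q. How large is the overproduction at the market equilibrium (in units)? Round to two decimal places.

Market equilibrium (private): 13.45 + 0.45Q = 136.20 - 2.96Q → Q_m = 35.9971.
Social marginal cost = private MC + MEC = 14.13 + 1.70Q.
Set SMC = demand: 14.13 + 1.70Q = 136.20 - 2.96Q → Q* = 26.1953.
Gap = |35.9971 − 26.1953| = 9.8018.

9.80 units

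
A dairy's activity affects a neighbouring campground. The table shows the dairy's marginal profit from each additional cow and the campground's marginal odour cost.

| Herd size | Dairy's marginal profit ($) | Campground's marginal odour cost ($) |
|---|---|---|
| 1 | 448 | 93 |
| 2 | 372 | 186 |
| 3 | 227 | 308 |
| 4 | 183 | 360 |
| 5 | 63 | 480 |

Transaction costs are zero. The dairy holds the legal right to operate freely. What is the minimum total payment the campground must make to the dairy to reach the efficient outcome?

Left alone the dairy would choose level 5 (marginal profit stays positive).
Efficient level: k* = 2 (marginal profit ≥ marginal odour cost through 2).
The campground must at least cover the dairy's forgone profit from cutting 5→2: 227 + 183 + 63 = 473.

$473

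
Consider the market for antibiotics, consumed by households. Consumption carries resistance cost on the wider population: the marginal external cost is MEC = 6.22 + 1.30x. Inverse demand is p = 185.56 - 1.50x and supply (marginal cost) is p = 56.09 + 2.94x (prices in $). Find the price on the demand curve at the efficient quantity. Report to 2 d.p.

P = $153.35

Social marginal benefit = demand − MEC = 179.34 - 2.80x.
Set SMB = MC: 179.34 - 2.80x = 56.09 + 2.94x → x* = 21.4721.
Consumer price on the demand curve at x*: 185.56 − 1.50×21.4721 = 153.3519.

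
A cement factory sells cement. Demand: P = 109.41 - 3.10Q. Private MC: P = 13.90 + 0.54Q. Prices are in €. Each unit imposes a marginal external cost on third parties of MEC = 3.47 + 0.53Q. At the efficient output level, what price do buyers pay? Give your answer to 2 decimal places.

Social marginal cost = private MC + MEC = 17.37 + 1.07Q.
Set SMC = demand: 17.37 + 1.07Q = 109.41 - 3.10Q → Q* = 22.0719.
Consumer price on the demand curve at Q*: 109.41 − 3.10×22.0719 = 40.9871.

P = €40.99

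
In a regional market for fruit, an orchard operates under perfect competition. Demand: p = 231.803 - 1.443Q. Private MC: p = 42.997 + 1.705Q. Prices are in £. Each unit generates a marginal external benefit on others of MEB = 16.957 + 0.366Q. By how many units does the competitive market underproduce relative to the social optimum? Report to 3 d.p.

13.986 units

Market equilibrium (private): 42.997 + 1.705Q = 231.803 - 1.443Q → Q_m = 59.9765.
Social marginal cost = private MC − MEB = 26.040 + 1.339Q.
Set SMC = demand: 26.040 + 1.339Q = 231.803 - 1.443Q → Q* = 73.9623.
Gap = |59.9765 − 73.9623| = 13.9858.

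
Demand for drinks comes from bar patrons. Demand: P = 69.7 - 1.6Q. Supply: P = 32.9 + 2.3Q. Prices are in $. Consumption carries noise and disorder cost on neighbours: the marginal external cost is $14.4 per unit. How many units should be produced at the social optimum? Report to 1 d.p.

Q* = 5.7

Social marginal benefit = demand − MEC = 55.3 - 1.6Q.
Set SMB = MC: 55.3 - 1.6Q = 32.9 + 2.3Q → Q* = 5.7436.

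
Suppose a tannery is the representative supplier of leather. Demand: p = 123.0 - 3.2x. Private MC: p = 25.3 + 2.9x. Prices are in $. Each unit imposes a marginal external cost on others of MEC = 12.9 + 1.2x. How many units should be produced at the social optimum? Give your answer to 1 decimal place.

x* = 11.6

Social marginal cost = private MC + MEC = 38.2 + 4.1x.
Set SMC = demand: 38.2 + 4.1x = 123.0 - 3.2x → x* = 11.6164.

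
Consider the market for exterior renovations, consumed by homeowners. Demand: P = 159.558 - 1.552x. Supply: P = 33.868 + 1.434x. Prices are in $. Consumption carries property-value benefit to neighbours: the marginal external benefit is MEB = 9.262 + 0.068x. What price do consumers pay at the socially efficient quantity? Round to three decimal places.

Social marginal benefit = demand + MEB = 168.820 - 1.484x.
Set SMB = MC: 168.820 - 1.484x = 33.868 + 1.434x → x* = 46.2481.
Consumer price on the demand curve at x*: 159.558 − 1.552×46.2481 = 87.7809.

P = $87.781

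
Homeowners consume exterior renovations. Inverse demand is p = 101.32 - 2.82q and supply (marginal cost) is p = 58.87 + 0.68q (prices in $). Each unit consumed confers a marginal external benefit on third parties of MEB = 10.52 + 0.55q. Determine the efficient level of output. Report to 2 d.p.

Social marginal benefit = demand + MEB = 111.84 - 2.27q.
Set SMB = MC: 111.84 - 2.27q = 58.87 + 0.68q → q* = 17.9559.

q* = 17.96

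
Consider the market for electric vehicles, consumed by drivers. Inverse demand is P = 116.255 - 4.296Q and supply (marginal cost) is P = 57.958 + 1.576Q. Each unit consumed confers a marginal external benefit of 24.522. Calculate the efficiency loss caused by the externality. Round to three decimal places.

DWL = 51.203

Market equilibrium (private): 57.958 + 1.576Q = 116.255 - 4.296Q → Q_m = 9.9280.
Social marginal benefit = demand + MEB = 140.777 - 4.296Q.
Set SMB = MC: 140.777 - 4.296Q = 57.958 + 1.576Q → Q* = 14.1041.
The welfare-loss triangle has base |Q_m − Q*| and height MEB(Q_m) (the vertical gap between SMB and MC is zero at Q* and MEB at Q_m).
DWL = ½ × 4.1761 × 24.5220 = 51.2032.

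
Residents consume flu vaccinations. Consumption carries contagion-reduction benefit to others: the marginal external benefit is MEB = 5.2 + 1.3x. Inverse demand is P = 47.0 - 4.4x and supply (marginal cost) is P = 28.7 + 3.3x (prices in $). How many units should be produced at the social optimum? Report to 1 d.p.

x* = 3.7

Social marginal benefit = demand + MEB = 52.2 - 3.1x.
Set SMB = MC: 52.2 - 3.1x = 28.7 + 3.3x → x* = 3.6719.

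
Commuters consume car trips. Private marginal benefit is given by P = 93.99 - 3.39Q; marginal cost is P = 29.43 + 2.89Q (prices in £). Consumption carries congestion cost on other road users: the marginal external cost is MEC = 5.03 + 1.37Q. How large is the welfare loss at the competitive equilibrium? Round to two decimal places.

DWL = £23.88

Market equilibrium (private): 29.43 + 2.89Q = 93.99 - 3.39Q → Q_m = 10.2803.
Social marginal benefit = demand − MEC = 88.96 - 4.76Q.
Set SMB = MC: 88.96 - 4.76Q = 29.43 + 2.89Q → Q* = 7.7817.
The loss is the area between SMB and MC from Q* to Q_m; with linear curves that's a triangle of height MEC(Q_m).
DWL = ½ × 2.4986 × 19.1139 = 23.8790.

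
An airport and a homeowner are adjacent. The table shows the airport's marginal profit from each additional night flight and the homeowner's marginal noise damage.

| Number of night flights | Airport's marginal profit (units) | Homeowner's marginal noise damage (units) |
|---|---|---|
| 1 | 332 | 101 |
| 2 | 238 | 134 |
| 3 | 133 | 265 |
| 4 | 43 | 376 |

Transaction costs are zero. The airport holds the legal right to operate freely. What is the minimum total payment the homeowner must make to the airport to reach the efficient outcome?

176

Left alone the airport would choose level 4 (marginal profit stays positive).
Efficient level: k* = 2 (marginal profit ≥ marginal noise damage through 2).
The homeowner must at least cover the airport's forgone profit from cutting 4→2: 133 + 43 = 176.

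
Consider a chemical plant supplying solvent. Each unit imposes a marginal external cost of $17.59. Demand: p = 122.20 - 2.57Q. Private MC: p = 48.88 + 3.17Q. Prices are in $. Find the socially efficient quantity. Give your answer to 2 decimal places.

Social marginal cost = private MC + MEC = 66.47 + 3.17Q.
Set SMC = demand: 66.47 + 3.17Q = 122.20 - 2.57Q → Q* = 9.7091.

Q* = 9.71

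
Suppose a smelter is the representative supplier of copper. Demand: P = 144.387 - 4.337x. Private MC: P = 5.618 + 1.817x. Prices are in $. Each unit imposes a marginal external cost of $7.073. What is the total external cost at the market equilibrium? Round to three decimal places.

Market equilibrium (private): 5.618 + 1.817x = 144.387 - 4.337x → x_m = 22.5494.
Total external cost = MEC × x_m = 7.073 × 22.5494 = 159.4919.

$159.492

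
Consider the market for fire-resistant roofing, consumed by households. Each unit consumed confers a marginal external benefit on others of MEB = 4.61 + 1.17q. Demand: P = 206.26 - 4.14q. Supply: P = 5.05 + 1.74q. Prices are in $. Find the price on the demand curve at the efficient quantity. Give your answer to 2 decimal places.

Social marginal benefit = demand + MEB = 210.87 - 2.97q.
Set SMB = MC: 210.87 - 2.97q = 5.05 + 1.74q → q* = 43.6985.
Consumer price on the demand curve at q*: 206.26 − 4.14×43.6985 = 25.3482.

P = $25.35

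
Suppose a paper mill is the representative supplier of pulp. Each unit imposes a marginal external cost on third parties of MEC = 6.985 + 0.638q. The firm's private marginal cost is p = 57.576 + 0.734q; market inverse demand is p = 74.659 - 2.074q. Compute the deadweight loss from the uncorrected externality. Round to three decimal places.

Market equilibrium (private): 57.576 + 0.734q = 74.659 - 2.074q → q_m = 6.0837.
Social marginal cost = private MC + MEC = 64.561 + 1.372q.
Set SMC = demand: 64.561 + 1.372q = 74.659 - 2.074q → q* = 2.9304.
Height of the DWL triangle at q_m is SMC(q_m) − demand(q_m) = MEC(q_m) = 10.8664.
DWL = ½ × 3.1533 × 10.8664 = 17.1325.

DWL = 17.133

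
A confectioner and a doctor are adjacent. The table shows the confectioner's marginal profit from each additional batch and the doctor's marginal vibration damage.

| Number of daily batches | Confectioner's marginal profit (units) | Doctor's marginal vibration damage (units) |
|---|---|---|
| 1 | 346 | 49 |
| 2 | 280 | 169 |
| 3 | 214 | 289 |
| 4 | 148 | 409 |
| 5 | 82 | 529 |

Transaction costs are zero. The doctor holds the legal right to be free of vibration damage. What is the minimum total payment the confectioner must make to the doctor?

Efficient level: marginal profit ≥ marginal vibration damage through level 2, so k* = 2.
With the doctor holding the right, the confectioner must at least compensate total damage at k*: 49 + 169 = 218.

218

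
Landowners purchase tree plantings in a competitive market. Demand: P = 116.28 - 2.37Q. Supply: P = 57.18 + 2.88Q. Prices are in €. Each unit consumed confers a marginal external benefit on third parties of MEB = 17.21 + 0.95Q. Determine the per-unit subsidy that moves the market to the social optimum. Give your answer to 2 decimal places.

Social marginal benefit = demand + MEB = 133.49 - 1.42Q.
Set SMB = MC: 133.49 - 1.42Q = 57.18 + 2.88Q → Q* = 17.7465.
The Pigouvian subsidy equals MEB at Q*: 17.21 + 0.95×17.7465 = 34.0692.

subsidy = €34.07 per unit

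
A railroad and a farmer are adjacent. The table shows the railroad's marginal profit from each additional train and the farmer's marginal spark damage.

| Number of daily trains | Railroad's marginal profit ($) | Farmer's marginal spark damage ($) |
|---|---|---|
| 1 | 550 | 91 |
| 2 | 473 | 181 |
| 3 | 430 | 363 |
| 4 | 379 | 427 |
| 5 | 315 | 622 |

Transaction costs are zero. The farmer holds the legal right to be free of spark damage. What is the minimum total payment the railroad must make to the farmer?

Efficient level: marginal profit ≥ marginal spark damage through level 3, so k* = 3.
With the farmer holding the right, the railroad must at least compensate total damage at k*: 91 + 181 + 363 = 635.

$635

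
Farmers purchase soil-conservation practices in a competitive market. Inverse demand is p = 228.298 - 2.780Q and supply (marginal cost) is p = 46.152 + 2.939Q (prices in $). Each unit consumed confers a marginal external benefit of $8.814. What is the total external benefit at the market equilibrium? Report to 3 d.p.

$280.720

Market equilibrium (private): 46.152 + 2.939Q = 228.298 - 2.780Q → Q_m = 31.8493.
Total external benefit = MEB × Q_m = 8.814 × 31.8493 = 280.7197.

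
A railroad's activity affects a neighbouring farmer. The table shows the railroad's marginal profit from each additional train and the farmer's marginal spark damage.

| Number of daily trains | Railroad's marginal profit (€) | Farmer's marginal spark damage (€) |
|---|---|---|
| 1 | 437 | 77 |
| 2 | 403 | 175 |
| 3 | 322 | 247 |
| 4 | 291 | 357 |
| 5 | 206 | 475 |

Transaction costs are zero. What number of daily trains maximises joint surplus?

Bargaining reaches the level where marginal profit last exceeds marginal spark damage.
That holds through level 3 (322 ≥ 247) but not at 4 (291 < 357).

3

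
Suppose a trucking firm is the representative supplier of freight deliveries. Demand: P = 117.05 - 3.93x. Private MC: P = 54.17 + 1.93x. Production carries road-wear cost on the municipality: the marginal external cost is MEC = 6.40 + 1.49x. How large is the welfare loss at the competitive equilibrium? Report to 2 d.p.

DWL = 34.10

Market equilibrium (private): 54.17 + 1.93x = 117.05 - 3.93x → x_m = 10.7304.
Social marginal cost = private MC + MEC = 60.57 + 3.42x.
Set SMC = demand: 60.57 + 3.42x = 117.05 - 3.93x → x* = 7.6844.
The welfare-loss triangle has base |x_m − x*| and height MEC(x_m) (the vertical gap between SMC and demand is zero at x* and MEC at x_m).
DWL = ½ × 3.0460 × 22.3883 = 34.0974.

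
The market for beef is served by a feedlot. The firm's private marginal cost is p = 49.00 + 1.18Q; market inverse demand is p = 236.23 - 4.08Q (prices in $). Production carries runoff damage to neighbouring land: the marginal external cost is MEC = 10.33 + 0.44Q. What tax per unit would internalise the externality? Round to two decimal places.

Social marginal cost = private MC + MEC = 59.33 + 1.62Q.
Set SMC = demand: 59.33 + 1.62Q = 236.23 - 4.08Q → Q* = 31.0351.
The Pigouvian tax equals MEC at Q*: 10.33 + 0.44×31.0351 = 23.9854.

tax = $23.99 per unit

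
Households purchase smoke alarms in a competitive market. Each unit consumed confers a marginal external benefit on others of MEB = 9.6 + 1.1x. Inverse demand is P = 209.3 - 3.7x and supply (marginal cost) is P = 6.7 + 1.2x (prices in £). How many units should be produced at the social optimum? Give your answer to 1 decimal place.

x* = 55.8

Social marginal benefit = demand + MEB = 218.9 - 2.6x.
Set SMB = MC: 218.9 - 2.6x = 6.7 + 1.2x → x* = 55.8421.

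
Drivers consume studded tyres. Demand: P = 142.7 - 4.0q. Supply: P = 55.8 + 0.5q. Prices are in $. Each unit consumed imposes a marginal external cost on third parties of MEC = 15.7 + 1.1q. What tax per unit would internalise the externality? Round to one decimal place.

tax = $29.7 per unit

Social marginal benefit = demand − MEC = 127.0 - 5.1q.
Set SMB = MC: 127.0 - 5.1q = 55.8 + 0.5q → q* = 12.7143.
The Pigouvian tax equals MEC at q*: 15.7 + 1.1×12.7143 = 29.6857.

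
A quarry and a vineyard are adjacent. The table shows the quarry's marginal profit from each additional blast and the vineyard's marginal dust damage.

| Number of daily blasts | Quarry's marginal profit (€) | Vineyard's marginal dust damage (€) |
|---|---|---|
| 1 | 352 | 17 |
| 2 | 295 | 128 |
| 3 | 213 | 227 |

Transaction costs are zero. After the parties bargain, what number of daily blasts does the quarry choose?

Bargaining reaches the level where marginal profit last exceeds marginal dust damage.
That holds through level 2 (295 ≥ 128) but not at 3 (213 < 227).

2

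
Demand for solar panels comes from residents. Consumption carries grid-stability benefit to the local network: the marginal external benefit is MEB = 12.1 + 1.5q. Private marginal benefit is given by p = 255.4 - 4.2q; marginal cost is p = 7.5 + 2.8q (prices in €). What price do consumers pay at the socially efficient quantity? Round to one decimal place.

Social marginal benefit = demand + MEB = 267.5 - 2.7q.
Set SMB = MC: 267.5 - 2.7q = 7.5 + 2.8q → q* = 47.2727.
Consumer price on the demand curve at q*: 255.4 − 4.2×47.2727 = 56.8547.

P = €56.9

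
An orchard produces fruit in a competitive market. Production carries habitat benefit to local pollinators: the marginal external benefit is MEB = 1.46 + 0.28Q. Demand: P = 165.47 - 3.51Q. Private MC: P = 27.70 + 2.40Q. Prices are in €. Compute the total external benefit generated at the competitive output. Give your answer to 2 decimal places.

€110.11

Market equilibrium (private): 27.70 + 2.40Q = 165.47 - 3.51Q → Q_m = 23.3113.
Total external benefit = ∫₀^{Q_m} (1.46 + 0.28Q) dQ = 1.46×23.3113 + ½×0.28×23.3113² = 110.1128.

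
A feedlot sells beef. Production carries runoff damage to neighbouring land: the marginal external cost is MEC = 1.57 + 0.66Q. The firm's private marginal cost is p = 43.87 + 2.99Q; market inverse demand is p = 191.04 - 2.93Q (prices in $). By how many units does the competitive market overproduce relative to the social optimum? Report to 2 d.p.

2.73 units

Market equilibrium (private): 43.87 + 2.99Q = 191.04 - 2.93Q → Q_m = 24.8598.
Social marginal cost = private MC + MEC = 45.44 + 3.65Q.
Set SMC = demand: 45.44 + 3.65Q = 191.04 - 2.93Q → Q* = 22.1277.
Gap = |24.8598 − 22.1277| = 2.7321.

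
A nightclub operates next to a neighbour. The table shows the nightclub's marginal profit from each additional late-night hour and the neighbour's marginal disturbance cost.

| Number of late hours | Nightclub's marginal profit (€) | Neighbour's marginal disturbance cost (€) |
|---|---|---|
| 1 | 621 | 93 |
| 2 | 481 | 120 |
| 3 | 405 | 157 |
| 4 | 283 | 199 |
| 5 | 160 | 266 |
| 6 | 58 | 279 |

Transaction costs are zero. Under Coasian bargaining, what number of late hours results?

4

Bargaining reaches the level where marginal profit last exceeds marginal disturbance cost.
That holds through level 4 (283 ≥ 199) but not at 5 (160 < 266).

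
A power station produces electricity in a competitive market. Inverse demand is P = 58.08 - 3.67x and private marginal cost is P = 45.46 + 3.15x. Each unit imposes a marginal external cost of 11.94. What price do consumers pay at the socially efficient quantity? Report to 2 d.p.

Social marginal cost = private MC + MEC = 57.40 + 3.15x.
Set SMC = demand: 57.40 + 3.15x = 58.08 - 3.67x → x* = 0.0997.
Consumer price on the demand curve at x*: 58.08 − 3.67×0.0997 = 57.7141.

P = 57.71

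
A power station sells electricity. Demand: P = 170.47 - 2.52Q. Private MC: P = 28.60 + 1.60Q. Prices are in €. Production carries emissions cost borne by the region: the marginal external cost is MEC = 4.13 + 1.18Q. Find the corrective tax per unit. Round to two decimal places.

Social marginal cost = private MC + MEC = 32.73 + 2.78Q.
Set SMC = demand: 32.73 + 2.78Q = 170.47 - 2.52Q → Q* = 25.9887.
The Pigouvian tax equals MEC at Q*: 4.13 + 1.18×25.9887 = 34.7967.

tax = €34.80 per unit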